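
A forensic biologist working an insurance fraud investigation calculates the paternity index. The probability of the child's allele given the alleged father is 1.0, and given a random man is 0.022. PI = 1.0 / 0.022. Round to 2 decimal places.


Paternity Index calculation:
PI = P(allele|father) / P(allele|random)
PI = 1.0 / 0.022
PI = 45.45

45.45


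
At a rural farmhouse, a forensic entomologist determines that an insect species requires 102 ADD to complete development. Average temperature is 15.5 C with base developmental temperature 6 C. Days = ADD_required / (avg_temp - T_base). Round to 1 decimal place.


Insect development time:
Effective temperature = avg_temp - T_base = 15.5 - 6 = 9.5 C
Days = ADD / effective_temp = 102 / 9.5 = 10.7 days

10.7


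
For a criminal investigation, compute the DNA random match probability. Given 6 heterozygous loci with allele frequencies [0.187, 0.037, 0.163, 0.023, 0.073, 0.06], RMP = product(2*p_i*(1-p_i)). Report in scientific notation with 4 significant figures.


Computing RMP for 6 loci:
Locus 1: 2 * 0.187 * 0.813 = 0.304062
Locus 2: 2 * 0.037 * 0.963 = 0.071262
Locus 3: 2 * 0.163 * 0.837 = 0.272862
Locus 4: 2 * 0.023 * 0.977 = 0.044942
Locus 5: 2 * 0.073 * 0.927 = 0.135342
Locus 6: 2 * 0.06 * 0.94 = 0.1128
RMP = 4.057e-06

4.057e-06


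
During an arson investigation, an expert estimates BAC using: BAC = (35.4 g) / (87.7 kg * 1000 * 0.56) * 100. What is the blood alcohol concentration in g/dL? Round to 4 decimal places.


Applying the Widmark formula:
BAC = (dose_g / (body_wt * 1000 * r)) * 100
Denominator = 87.7 * 1000 * 0.56 = 49112
BAC = (35.4 / 49112) * 100
BAC = 0.0721 g/dL

0.0721


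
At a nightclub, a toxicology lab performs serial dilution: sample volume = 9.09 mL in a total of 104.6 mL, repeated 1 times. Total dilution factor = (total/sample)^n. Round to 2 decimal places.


Dilution factor calculation:
Single dilution = V_total / V_sample = 104.6 / 9.09 ≈ 11.507151
Number of dilutions = 1
Total DF = (104.6 / 9.09)^1 (full precision, rounded at the end) = 11.51

11.51


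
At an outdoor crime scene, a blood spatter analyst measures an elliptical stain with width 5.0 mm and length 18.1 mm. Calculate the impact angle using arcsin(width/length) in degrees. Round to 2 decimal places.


Blood spatter impact angle calculation:
width / length = 5.0 / 18.1 = 0.276243
angle = arcsin(0.276243)
angle = 16.04 degrees

16.04


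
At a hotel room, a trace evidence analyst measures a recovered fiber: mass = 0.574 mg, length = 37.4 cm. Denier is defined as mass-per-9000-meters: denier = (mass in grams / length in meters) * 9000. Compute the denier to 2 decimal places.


Denier calculation:
Mass in grams = 0.574 mg / 1000 = 0.000574 g
Length in meters = 37.4 cm / 100 = 0.374 m
Linear density = mass / length = 0.000574 / 0.374 = 0.00153476 g/m
Denier = (g/m) * 9000 = 0.00153476 * 9000 = 13.81

13.81


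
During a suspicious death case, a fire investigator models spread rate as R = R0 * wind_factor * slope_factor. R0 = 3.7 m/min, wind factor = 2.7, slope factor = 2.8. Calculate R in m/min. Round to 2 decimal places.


Fire spread rate calculation:
R = R0 * wind_factor * slope_factor
= 3.7 * 2.7 * 2.8
= 9.99 * 2.8
= 27.97 m/min

27.97


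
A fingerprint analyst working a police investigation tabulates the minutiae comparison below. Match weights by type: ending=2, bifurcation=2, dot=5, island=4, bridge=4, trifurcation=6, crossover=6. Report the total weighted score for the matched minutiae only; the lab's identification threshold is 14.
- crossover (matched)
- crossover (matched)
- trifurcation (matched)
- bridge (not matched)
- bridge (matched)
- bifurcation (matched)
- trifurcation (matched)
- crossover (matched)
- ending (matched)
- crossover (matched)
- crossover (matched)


Weighted minutiae match score:
  crossover: matched, +6 (running total 6)
  crossover: matched, +6 (running total 12)
  trifurcation: matched, +6 (running total 18)
  bridge: not matched, +0
  bridge: matched, +4 (running total 22)
  bifurcation: matched, +2 (running total 24)
  trifurcation: matched, +6 (running total 30)
  crossover: matched, +6 (running total 36)
  ending: matched, +2 (running total 38)
  crossover: matched, +6 (running total 44)
  crossover: matched, +6 (running total 50)
Total score = 50
Threshold = 14; verdict = identification

50


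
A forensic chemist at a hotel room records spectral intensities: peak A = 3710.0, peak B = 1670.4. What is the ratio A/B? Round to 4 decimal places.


Spectral peak ratio:
Peak A = 3710.0 counts
Peak B = 1670.4 counts
Ratio = 3710.0 / 1670.4 = 2.2210

2.2210


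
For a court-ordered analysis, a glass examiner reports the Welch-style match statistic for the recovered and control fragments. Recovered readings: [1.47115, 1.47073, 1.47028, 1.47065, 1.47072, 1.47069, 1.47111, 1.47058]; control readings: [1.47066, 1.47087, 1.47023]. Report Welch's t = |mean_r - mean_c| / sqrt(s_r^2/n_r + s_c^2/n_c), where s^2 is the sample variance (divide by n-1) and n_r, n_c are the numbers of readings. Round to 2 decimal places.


Welch's t-criterion for glass RI comparison:
Recovered mean = sum / n_r = 11.76591 / 8 = 1.4707387
Control mean = sum / n_c = 4.41176 / 3 = 1.4705867
Recovered sample variance s_r^2 = 7.90411e-08
Control sample variance s_c^2 = 1.06433e-07
Welch SE (unpooled) = sqrt(s_r^2/n_r + s_c^2/n_c) = sqrt(9.88013e-09 + 3.54778e-08) = sqrt(4.53579e-08) = 0.000212974
|mean_r - mean_c| = 0.000152083
t = 0.000152083 / 0.000212974 = 0.71

0.71


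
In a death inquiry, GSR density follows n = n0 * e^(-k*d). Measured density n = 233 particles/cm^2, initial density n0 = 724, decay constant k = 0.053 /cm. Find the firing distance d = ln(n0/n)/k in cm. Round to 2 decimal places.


GSR distance calculation:
n0/n = 724 / 233 = 3.107296
ln(n0/n) = 1.133753
d = 1.133753 / 0.053 = 21.39 cm

21.39


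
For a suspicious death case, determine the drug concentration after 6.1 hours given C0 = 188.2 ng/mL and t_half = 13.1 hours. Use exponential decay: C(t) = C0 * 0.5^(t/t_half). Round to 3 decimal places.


Drug concentration decay:
Number of half-lives = t / t_half = 6.1 / 13.1 = 0.465649
Decay factor = 0.5^0.465649 = 0.72414525
C(t) = 188.2 * 0.72414525 = 136.284 ng/mL

136.284


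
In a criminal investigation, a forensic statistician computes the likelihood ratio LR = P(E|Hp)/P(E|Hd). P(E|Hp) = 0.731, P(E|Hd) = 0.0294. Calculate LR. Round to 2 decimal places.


Likelihood ratio calculation:
LR = P(E|Hp) / P(E|Hd)
LR = 0.731 / 0.0294
LR = 24.86

24.86


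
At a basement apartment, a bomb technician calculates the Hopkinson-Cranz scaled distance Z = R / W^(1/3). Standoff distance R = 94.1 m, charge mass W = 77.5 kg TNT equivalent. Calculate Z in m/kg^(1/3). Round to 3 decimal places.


Scaled distance calculation:
W^(1/3) = 77.5^(1/3) = 4.263509
Z = R / W^(1/3) = 94.1 / 4.263509
Z = 22.071 m/kg^(1/3)

22.071


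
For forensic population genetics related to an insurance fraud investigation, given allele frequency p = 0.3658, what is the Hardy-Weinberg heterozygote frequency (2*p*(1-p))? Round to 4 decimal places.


Hardy-Weinberg heterozygote frequency:
q = 1 - p = 1 - 0.3658 = 0.6342
2pq = 2 * 0.3658 * 0.6342 = 0.4640

0.4640


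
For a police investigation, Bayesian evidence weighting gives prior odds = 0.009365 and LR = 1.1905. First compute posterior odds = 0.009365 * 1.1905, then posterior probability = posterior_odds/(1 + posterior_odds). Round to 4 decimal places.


Bayesian evidence evaluation:
Posterior odds = prior_odds * LR = 0.009365 * 1.1905 = 0.01114903
Posterior probability = posterior_odds / (1 + posterior_odds)
= 0.01114903 / (1 + 0.01114903)
= 0.01114903 / 1.01114903
= 0.0110

0.0110


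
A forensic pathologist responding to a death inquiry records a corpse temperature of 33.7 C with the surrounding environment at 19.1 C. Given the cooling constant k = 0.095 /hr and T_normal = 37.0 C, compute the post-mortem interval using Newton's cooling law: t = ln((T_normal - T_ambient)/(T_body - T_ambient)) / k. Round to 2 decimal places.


Using Newton's law of cooling:
t = ln((T_normal - T_ambient) / (T_body - T_ambient)) / k
T_normal - T_ambient = 17.9
T_body - T_ambient = 14.6
Ratio = 1.226027
ln(ratio) = 0.203779
t = 0.203779 / 0.095 = 2.15 hours

2.15


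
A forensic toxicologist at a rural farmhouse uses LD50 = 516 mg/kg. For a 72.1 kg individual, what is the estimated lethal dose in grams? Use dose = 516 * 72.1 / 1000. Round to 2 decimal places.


Lethal dose calculation:
Lethal dose = LD50 * body_weight / 1000
= 516 * 72.1 / 1000
= 37203.6 / 1000
= 37.20 g

37.20


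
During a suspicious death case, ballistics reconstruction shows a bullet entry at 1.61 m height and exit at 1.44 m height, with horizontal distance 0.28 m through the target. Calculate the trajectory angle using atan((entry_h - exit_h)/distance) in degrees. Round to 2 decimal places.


Bullet trajectory angle:
Height difference = 1.61 - 1.44 = 0.17 m
angle = atan(0.17 / 0.28)
angle = atan(0.607143)
angle = 31.26 degrees

31.26


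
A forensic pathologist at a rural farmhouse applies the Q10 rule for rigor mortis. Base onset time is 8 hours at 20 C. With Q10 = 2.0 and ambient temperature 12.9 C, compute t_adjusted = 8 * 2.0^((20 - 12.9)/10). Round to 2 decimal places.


Rigor mortis time adjustment:
Exponent = (T_ref - T_actual) / 10 = (20 - 12.9) / 10 = 0.71
Q10 factor = 2.0^0.71 = 1.6358
t_adjusted = 8 * 1.6358 = 13.09 hours

13.09


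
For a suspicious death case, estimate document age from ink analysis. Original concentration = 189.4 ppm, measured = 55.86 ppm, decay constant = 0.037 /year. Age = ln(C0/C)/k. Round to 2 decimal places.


Document age estimation:
C0/C = 189.4 / 55.86 = 3.390619
ln(C0/C) = 1.221013
t = 1.221013 / 0.037 = 33.00 years

33.00


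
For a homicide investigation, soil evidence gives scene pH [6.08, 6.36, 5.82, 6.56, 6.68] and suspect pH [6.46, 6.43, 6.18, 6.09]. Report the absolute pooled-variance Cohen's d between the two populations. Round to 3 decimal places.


Pooled-variance Cohen's d for soil pH comparison:
Scene mean = 31.5 / 5 = 6.3
Suspect mean = 25.16 / 4 = 6.29
Scene sample variance s_s^2 = 0.1236
Suspect sample variance s_c^2 = 0.033533
Pooled variance = ((n_s-1)*s_s^2 + (n_c-1)*s_c^2) / (n_s + n_c - 2) = 0.085
Pooled SD = sqrt(0.085) = 0.291548
Mean difference = 0.01
|d| = |0.01| / 0.291548 = 0.034

0.034


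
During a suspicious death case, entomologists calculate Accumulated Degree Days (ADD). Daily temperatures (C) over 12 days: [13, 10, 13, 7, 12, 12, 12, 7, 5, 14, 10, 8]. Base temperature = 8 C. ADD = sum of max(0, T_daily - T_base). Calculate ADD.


Computing ADD day by day:
Day 1: max(0, 13 - 8) = 5
Day 2: max(0, 10 - 8) = 2
Day 3: max(0, 13 - 8) = 5
Day 4: max(0, 7 - 8) = 0
Day 5: max(0, 12 - 8) = 4
Day 6: max(0, 12 - 8) = 4
Day 7: max(0, 12 - 8) = 4
Day 8: max(0, 7 - 8) = 0
Day 9: max(0, 5 - 8) = 0
Day 10: max(0, 14 - 8) = 6
Day 11: max(0, 10 - 8) = 2
Day 12: max(0, 8 - 8) = 0
Total ADD = 32

32


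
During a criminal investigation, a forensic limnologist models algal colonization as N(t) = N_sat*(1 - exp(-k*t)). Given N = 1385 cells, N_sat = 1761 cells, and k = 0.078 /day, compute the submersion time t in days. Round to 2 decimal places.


PMSI from diatom colonization curve:
N / N_sat = 1385 / 1761 = 0.786485
1 - N/N_sat = 0.213515
ln(1 - N/N_sat) = -1.544048
t = -ln(1 - N/N_sat) / k = -(-1.544048) / 0.078 = 19.80 days

19.80


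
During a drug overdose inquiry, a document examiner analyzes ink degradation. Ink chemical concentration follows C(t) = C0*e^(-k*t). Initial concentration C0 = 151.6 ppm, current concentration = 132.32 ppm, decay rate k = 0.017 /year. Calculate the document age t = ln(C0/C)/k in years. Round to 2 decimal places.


Document age estimation:
C0/C = 151.6 / 132.32 = 1.145707
ln(C0/C) = 0.136022
t = 0.136022 / 0.017 = 8.00 years

8.00


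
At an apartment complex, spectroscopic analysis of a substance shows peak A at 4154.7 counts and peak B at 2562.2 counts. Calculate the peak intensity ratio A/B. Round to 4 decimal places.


Spectral peak ratio:
Peak A = 4154.7 counts
Peak B = 2562.2 counts
Ratio = 4154.7 / 2562.2 = 1.6215

1.6215


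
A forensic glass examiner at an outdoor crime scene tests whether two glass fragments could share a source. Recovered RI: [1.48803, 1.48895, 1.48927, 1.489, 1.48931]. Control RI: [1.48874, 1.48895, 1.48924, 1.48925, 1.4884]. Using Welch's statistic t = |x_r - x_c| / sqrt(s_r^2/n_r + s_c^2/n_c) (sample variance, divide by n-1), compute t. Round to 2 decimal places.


Welch's t-criterion for glass RI comparison:
Recovered mean = sum / n_r = 7.44456 / 5 = 1.488912
Control mean = sum / n_c = 7.44458 / 5 = 1.488916
Recovered sample variance s_r^2 = 2.6842e-07
Control sample variance s_c^2 = 1.2873e-07
Welch SE (unpooled) = sqrt(s_r^2/n_r + s_c^2/n_c) = sqrt(5.3684e-08 + 2.5746e-08) = sqrt(7.943e-08) = 0.000281833
|mean_r - mean_c| = 4e-06
t = 4e-06 / 0.000281833 = 0.01

0.01


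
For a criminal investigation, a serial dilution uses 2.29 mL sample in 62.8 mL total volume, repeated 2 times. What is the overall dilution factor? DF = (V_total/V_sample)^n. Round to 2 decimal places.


Dilution factor calculation:
Single dilution = V_total / V_sample = 62.8 / 2.29 ≈ 27.423581
Number of dilutions = 2
Total DF = (62.8 / 2.29)^2 (full precision, rounded at the end) = 752.05

752.05


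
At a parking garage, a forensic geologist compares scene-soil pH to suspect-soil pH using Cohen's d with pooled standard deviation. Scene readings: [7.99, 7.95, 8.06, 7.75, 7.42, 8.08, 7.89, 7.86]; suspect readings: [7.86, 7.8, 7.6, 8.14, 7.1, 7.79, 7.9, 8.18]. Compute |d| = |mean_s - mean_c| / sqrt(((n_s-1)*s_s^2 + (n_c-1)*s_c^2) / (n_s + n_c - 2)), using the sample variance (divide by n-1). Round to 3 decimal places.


Pooled-variance Cohen's d for soil pH comparison:
Scene mean = 63 / 8 = 7.875
Suspect mean = 62.37 / 8 = 7.79625
Scene sample variance s_s^2 = 0.045457
Suspect sample variance s_c^2 = 0.114798
Pooled variance = ((n_s-1)*s_s^2 + (n_c-1)*s_c^2) / (n_s + n_c - 2) = 0.080128
Pooled SD = sqrt(0.080128) = 0.283069
Mean difference = 0.07875
|d| = |0.07875| / 0.283069 = 0.278

0.278


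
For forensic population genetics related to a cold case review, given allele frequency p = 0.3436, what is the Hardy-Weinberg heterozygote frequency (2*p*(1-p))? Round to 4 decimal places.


Hardy-Weinberg heterozygote frequency:
q = 1 - p = 1 - 0.3436 = 0.6564
2pq = 2 * 0.3436 * 0.6564 = 0.4511

0.4511


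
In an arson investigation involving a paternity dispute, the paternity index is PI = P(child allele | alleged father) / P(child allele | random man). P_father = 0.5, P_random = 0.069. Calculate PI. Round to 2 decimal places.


Paternity Index calculation:
PI = P(allele|father) / P(allele|random)
PI = 0.5 / 0.069
PI = 7.25

7.25


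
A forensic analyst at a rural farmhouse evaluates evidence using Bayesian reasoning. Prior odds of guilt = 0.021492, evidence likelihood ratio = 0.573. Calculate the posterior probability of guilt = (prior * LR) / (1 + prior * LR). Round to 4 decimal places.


Bayesian evidence evaluation:
Posterior odds = prior_odds * LR = 0.021492 * 0.573 = 0.01231492
Posterior probability = posterior_odds / (1 + posterior_odds)
= 0.01231492 / (1 + 0.01231492)
= 0.01231492 / 1.01231492
= 0.0122

0.0122


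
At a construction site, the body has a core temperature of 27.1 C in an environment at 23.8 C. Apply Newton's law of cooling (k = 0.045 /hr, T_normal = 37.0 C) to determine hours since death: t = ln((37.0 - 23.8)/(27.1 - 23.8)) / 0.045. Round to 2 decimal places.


Using Newton's law of cooling:
t = ln((T_normal - T_ambient) / (T_body - T_ambient)) / k
T_normal - T_ambient = 13.2
T_body - T_ambient = 3.3
Ratio = 4
ln(ratio) = 1.386294
t = 1.386294 / 0.045 = 30.81 hours

30.81


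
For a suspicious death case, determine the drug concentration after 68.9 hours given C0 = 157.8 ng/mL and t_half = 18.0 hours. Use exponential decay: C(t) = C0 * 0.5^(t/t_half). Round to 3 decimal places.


Drug concentration decay:
Number of half-lives = t / t_half = 68.9 / 18.0 = 3.827778
Decay factor = 0.5^3.827778 = 0.07042454
C(t) = 157.8 * 0.07042454 = 11.113 ng/mL

11.113


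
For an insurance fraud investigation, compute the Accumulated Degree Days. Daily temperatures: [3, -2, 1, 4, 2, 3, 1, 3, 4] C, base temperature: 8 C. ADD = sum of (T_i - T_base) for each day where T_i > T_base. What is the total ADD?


Computing ADD day by day:
Day 1: max(0, 3 - 8) = 0
Day 2: max(0, -2 - 8) = 0
Day 3: max(0, 1 - 8) = 0
Day 4: max(0, 4 - 8) = 0
Day 5: max(0, 2 - 8) = 0
Day 6: max(0, 3 - 8) = 0
Day 7: max(0, 1 - 8) = 0
Day 8: max(0, 3 - 8) = 0
Day 9: max(0, 4 - 8) = 0
Total ADD = 0

0


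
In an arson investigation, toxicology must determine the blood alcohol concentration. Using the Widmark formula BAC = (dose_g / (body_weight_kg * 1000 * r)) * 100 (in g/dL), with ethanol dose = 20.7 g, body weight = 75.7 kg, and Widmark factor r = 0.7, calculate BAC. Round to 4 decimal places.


Applying the Widmark formula:
BAC = (dose_g / (body_wt * 1000 * r)) * 100
Denominator = 75.7 * 1000 * 0.7 = 52990
BAC = (20.7 / 52990) * 100
BAC = 0.0391 g/dL

0.0391


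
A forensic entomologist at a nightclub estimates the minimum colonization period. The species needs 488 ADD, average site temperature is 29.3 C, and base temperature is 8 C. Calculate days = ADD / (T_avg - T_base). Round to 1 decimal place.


Insect development time:
Effective temperature = avg_temp - T_base = 29.3 - 8 = 21.3 C
Days = ADD / effective_temp = 488 / 21.3 = 22.9 days

22.9


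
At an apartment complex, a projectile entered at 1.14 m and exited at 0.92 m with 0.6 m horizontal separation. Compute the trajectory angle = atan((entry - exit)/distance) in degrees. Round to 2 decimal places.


Bullet trajectory angle:
Height difference = 1.14 - 0.92 = 0.22 m
angle = atan(0.22 / 0.6)
angle = atan(0.366667)
angle = 20.14 degrees

20.14


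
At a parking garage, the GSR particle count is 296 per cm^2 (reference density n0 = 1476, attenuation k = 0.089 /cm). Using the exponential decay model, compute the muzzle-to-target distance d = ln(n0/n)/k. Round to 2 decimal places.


GSR distance calculation:
n0/n = 1476 / 296 = 4.986486
ln(n0/n) = 1.606731
d = 1.606731 / 0.089 = 18.05 cm

18.05


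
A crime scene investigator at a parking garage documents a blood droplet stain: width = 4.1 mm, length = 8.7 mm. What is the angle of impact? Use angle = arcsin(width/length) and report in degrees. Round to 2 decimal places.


Blood spatter impact angle calculation:
width / length = 4.1 / 8.7 = 0.471264
angle = arcsin(0.471264)
angle = 28.12 degrees

28.12


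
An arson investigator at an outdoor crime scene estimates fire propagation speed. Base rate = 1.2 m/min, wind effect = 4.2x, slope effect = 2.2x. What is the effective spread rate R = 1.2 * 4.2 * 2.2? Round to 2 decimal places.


Fire spread rate calculation:
R = R0 * wind_factor * slope_factor
= 1.2 * 4.2 * 2.2
= 5.04 * 2.2
= 11.09 m/min

11.09


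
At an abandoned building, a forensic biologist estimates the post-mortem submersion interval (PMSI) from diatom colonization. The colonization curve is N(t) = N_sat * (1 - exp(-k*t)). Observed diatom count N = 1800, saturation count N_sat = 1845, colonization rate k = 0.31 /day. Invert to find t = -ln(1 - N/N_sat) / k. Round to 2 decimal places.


PMSI from diatom colonization curve:
N / N_sat = 1800 / 1845 = 0.97561
1 - N/N_sat = 0.02439
ln(1 - N/N_sat) = -3.713582
t = -ln(1 - N/N_sat) / k = -(-3.713582) / 0.31 = 11.98 days

11.98


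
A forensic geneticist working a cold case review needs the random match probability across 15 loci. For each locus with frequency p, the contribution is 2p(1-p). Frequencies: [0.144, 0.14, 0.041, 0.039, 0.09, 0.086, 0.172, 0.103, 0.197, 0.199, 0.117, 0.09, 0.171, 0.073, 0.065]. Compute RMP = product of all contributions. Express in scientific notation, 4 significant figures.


Computing RMP for 15 loci:
Locus 1: 2 * 0.144 * 0.856 = 0.246528
Locus 2: 2 * 0.14 * 0.86 = 0.2408
Locus 3: 2 * 0.041 * 0.959 = 0.078638
Locus 4: 2 * 0.039 * 0.961 = 0.074958
Locus 5: 2 * 0.09 * 0.91 = 0.1638
Locus 6: 2 * 0.086 * 0.914 = 0.157208
Locus 7: 2 * 0.172 * 0.828 = 0.284832
Locus 8: 2 * 0.103 * 0.897 = 0.184782
Locus 9: 2 * 0.197 * 0.803 = 0.316382
Locus 10: 2 * 0.199 * 0.801 = 0.318798
Locus 11: 2 * 0.117 * 0.883 = 0.206622
Locus 12: 2 * 0.09 * 0.91 = 0.1638
Locus 13: 2 * 0.171 * 0.829 = 0.283518
Locus 14: 2 * 0.073 * 0.927 = 0.135342
Locus 15: 2 * 0.065 * 0.935 = 0.12155
RMP = 7.551e-12

7.551e-12


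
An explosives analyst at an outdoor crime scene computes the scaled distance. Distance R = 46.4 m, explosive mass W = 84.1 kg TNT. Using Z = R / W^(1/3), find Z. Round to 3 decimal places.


Scaled distance calculation:
W^(1/3) = 84.1^(1/3) = 4.381256
Z = R / W^(1/3) = 46.4 / 4.381256
Z = 10.591 m/kg^(1/3)

10.591


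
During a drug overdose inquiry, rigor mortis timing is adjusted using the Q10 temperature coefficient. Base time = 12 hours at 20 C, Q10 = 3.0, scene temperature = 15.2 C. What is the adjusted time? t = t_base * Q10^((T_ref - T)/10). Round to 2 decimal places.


Rigor mortis time adjustment:
Exponent = (T_ref - T_actual) / 10 = (20 - 15.2) / 10 = 0.48
Q10 factor = 3.0^0.48 = 1.69441
t_adjusted = 12 * 1.69441 = 20.33 hours

20.33


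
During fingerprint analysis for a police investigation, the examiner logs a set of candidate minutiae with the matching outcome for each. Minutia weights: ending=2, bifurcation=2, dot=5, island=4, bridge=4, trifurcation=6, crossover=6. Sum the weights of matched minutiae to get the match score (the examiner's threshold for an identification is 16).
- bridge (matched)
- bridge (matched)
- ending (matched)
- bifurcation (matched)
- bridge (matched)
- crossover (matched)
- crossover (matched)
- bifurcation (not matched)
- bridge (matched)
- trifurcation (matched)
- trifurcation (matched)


Weighted minutiae match score:
  bridge: matched, +4 (running total 4)
  bridge: matched, +4 (running total 8)
  ending: matched, +2 (running total 10)
  bifurcation: matched, +2 (running total 12)
  bridge: matched, +4 (running total 16)
  crossover: matched, +6 (running total 22)
  crossover: matched, +6 (running total 28)
  bifurcation: not matched, +0
  bridge: matched, +4 (running total 32)
  trifurcation: matched, +6 (running total 38)
  trifurcation: matched, +6 (running total 44)
Total score = 44
Threshold = 16; verdict = identification

44


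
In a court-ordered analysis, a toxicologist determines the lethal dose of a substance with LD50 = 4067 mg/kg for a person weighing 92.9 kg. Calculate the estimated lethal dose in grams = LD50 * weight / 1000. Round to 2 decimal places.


Lethal dose calculation:
Lethal dose = LD50 * body_weight / 1000
= 4067 * 92.9 / 1000
= 377824.3 / 1000
= 377.82 g

377.82


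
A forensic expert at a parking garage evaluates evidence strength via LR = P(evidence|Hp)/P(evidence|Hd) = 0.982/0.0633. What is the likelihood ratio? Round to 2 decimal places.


Likelihood ratio calculation:
LR = P(E|Hp) / P(E|Hd)
LR = 0.982 / 0.0633
LR = 15.51

15.51


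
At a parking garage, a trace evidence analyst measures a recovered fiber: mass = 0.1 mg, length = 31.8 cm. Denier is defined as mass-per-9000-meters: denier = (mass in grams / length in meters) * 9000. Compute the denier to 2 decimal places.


Denier calculation:
Mass in grams = 0.1 mg / 1000 = 0.0001 g
Length in meters = 31.8 cm / 100 = 0.318 m
Linear density = mass / length = 0.0001 / 0.318 = 0.00031447 g/m
Denier = (g/m) * 9000 = 0.00031447 * 9000 = 2.83

2.83


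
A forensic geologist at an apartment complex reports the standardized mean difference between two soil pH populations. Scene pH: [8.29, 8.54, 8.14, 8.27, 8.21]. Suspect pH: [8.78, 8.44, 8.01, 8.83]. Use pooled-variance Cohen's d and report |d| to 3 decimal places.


Pooled-variance Cohen's d for soil pH comparison:
Scene mean = 41.45 / 5 = 8.29
Suspect mean = 34.06 / 4 = 8.515
Scene sample variance s_s^2 = 0.02295
Suspect sample variance s_c^2 = 0.143367
Pooled variance = ((n_s-1)*s_s^2 + (n_c-1)*s_c^2) / (n_s + n_c - 2) = 0.074557
Pooled SD = sqrt(0.074557) = 0.273051
Mean difference = -0.225
|d| = |-0.225| / 0.273051 = 0.824

0.824


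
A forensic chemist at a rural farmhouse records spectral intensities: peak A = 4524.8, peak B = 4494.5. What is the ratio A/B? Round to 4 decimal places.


Spectral peak ratio:
Peak A = 4524.8 counts
Peak B = 4494.5 counts
Ratio = 4524.8 / 4494.5 = 1.0067

1.0067


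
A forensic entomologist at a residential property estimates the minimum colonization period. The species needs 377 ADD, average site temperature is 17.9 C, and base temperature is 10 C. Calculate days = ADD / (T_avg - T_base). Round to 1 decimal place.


Insect development time:
Effective temperature = avg_temp - T_base = 17.9 - 10 = 7.9 C
Days = ADD / effective_temp = 377 / 7.9 = 47.7 days

47.7


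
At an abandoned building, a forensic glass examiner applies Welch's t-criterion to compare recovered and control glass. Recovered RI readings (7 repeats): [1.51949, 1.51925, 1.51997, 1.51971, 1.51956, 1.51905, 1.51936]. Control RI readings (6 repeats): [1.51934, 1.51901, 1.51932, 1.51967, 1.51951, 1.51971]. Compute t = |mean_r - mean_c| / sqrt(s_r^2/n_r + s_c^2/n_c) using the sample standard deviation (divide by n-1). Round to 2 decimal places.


Welch's t-criterion for glass RI comparison:
Recovered mean = sum / n_r = 10.63639 / 7 = 1.5194843
Control mean = sum / n_c = 9.11656 / 6 = 1.5194267
Recovered sample variance s_r^2 = 9.19286e-08
Control sample variance s_c^2 = 6.77867e-08
Welch SE (unpooled) = sqrt(s_r^2/n_r + s_c^2/n_c) = sqrt(1.31327e-08 + 1.12978e-08) = sqrt(2.44305e-08) = 0.000156303
|mean_r - mean_c| = 5.7619e-05
t = 5.7619e-05 / 0.000156303 = 0.37

0.37


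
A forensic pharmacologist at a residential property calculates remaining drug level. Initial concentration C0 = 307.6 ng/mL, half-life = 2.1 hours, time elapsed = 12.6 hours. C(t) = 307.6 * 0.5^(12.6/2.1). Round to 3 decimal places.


Drug concentration decay:
Number of half-lives = t / t_half = 12.6 / 2.1 = 6
Decay factor = 0.5^6 = 0.015625
C(t) = 307.6 * 0.015625 = 4.806 ng/mL

4.806


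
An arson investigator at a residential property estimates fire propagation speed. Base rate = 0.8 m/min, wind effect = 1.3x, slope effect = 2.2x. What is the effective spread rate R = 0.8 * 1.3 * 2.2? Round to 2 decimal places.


Fire spread rate calculation:
R = R0 * wind_factor * slope_factor
= 0.8 * 1.3 * 2.2
= 1.04 * 2.2
= 2.29 m/min

2.29


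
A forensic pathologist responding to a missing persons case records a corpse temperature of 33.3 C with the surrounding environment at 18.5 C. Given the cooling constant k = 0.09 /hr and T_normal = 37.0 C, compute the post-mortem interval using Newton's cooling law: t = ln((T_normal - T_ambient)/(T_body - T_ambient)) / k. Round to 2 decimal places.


Using Newton's law of cooling:
t = ln((T_normal - T_ambient) / (T_body - T_ambient)) / k
T_normal - T_ambient = 18.5
T_body - T_ambient = 14.8
Ratio = 1.25
ln(ratio) = 0.223144
t = 0.223144 / 0.09 = 2.48 hours

2.48


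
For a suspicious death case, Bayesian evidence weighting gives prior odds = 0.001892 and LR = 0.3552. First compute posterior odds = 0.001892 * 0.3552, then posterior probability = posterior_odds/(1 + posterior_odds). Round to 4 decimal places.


Bayesian evidence evaluation:
Posterior odds = prior_odds * LR = 0.001892 * 0.3552 = 0.0006720384
Posterior probability = posterior_odds / (1 + posterior_odds)
= 0.0006720384 / (1 + 0.0006720384)
= 0.0006720384 / 1.0006720384
= 0.0007

0.0007


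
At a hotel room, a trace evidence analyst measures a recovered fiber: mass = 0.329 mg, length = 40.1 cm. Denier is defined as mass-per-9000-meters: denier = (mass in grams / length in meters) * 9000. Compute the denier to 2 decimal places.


Denier calculation:
Mass in grams = 0.329 mg / 1000 = 0.000329 g
Length in meters = 40.1 cm / 100 = 0.401 m
Linear density = mass / length = 0.000329 / 0.401 = 0.00082045 g/m
Denier = (g/m) * 9000 = 0.00082045 * 9000 = 7.38

7.38


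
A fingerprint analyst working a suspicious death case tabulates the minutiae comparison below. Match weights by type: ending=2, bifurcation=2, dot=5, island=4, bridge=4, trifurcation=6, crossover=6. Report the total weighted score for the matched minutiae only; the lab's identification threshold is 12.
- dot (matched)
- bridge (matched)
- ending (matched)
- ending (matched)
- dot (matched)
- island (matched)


Weighted minutiae match score:
  dot: matched, +5 (running total 5)
  bridge: matched, +4 (running total 9)
  ending: matched, +2 (running total 11)
  ending: matched, +2 (running total 13)
  dot: matched, +5 (running total 18)
  island: matched, +4 (running total 22)
Total score = 22
Threshold = 12; verdict = identification

22


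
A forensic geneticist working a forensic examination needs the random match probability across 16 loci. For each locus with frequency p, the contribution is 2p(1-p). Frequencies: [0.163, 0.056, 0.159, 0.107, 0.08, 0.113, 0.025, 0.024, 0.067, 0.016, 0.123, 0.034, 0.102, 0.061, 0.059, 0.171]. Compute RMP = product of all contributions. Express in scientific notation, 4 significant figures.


Computing RMP for 16 loci:
Locus 1: 2 * 0.163 * 0.837 = 0.272862
Locus 2: 2 * 0.056 * 0.944 = 0.105728
Locus 3: 2 * 0.159 * 0.841 = 0.267438
Locus 4: 2 * 0.107 * 0.893 = 0.191102
Locus 5: 2 * 0.08 * 0.92 = 0.1472
Locus 6: 2 * 0.113 * 0.887 = 0.200462
Locus 7: 2 * 0.025 * 0.975 = 0.04875
Locus 8: 2 * 0.024 * 0.976 = 0.046848
Locus 9: 2 * 0.067 * 0.933 = 0.125022
Locus 10: 2 * 0.016 * 0.984 = 0.031488
Locus 11: 2 * 0.123 * 0.877 = 0.215742
Locus 12: 2 * 0.034 * 0.966 = 0.065688
Locus 13: 2 * 0.102 * 0.898 = 0.183192
Locus 14: 2 * 0.061 * 0.939 = 0.114558
Locus 15: 2 * 0.059 * 0.941 = 0.111038
Locus 16: 2 * 0.171 * 0.829 = 0.283518
RMP = 3.662e-15

3.662e-15


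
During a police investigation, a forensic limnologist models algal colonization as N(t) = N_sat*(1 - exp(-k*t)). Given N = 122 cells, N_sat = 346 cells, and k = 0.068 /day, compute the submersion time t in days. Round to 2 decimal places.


PMSI from diatom colonization curve:
N / N_sat = 122 / 346 = 0.352601
1 - N/N_sat = 0.647399
ln(1 - N/N_sat) = -0.434792
t = -ln(1 - N/N_sat) / k = -(-0.434792) / 0.068 = 6.39 days

6.39


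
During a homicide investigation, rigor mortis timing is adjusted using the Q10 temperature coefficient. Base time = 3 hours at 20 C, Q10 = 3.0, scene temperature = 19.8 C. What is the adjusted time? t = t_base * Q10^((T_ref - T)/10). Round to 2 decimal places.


Rigor mortis time adjustment:
Exponent = (T_ref - T_actual) / 10 = (20 - 19.8) / 10 = 0.02
Q10 factor = 3.0^0.02 = 1.02222
t_adjusted = 3 * 1.02222 = 3.07 hours

3.07


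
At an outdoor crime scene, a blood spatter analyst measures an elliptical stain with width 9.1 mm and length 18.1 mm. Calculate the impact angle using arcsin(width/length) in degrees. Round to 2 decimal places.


Blood spatter impact angle calculation:
width / length = 9.1 / 18.1 = 0.502762
angle = arcsin(0.502762)
angle = 30.18 degrees

30.18


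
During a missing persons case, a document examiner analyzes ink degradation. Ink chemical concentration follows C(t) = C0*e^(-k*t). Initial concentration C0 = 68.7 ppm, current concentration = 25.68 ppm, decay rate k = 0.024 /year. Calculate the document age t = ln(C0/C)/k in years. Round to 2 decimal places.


Document age estimation:
C0/C = 68.7 / 25.68 = 2.675234
ln(C0/C) = 0.984037
t = 0.984037 / 0.024 = 41.00 years

41.00


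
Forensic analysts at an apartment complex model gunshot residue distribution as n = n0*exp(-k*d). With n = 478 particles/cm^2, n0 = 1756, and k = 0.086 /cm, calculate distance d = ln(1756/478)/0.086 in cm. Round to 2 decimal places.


GSR distance calculation:
n0/n = 1756 / 478 = 3.67364
ln(n0/n) = 1.301183
d = 1.301183 / 0.086 = 15.13 cm

15.13


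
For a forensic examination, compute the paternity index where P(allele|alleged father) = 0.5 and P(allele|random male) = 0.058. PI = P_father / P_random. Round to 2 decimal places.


Paternity Index calculation:
PI = P(allele|father) / P(allele|random)
PI = 0.5 / 0.058
PI = 8.62

8.62


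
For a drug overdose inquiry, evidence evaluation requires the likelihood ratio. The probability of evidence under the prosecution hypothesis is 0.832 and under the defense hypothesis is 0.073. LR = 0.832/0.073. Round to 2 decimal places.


Likelihood ratio calculation:
LR = P(E|Hp) / P(E|Hd)
LR = 0.832 / 0.073
LR = 11.40

11.40


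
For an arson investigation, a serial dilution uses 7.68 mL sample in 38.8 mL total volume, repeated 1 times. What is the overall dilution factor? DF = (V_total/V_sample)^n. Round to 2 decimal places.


Dilution factor calculation:
Single dilution = V_total / V_sample = 38.8 / 7.68 ≈ 5.052083
Number of dilutions = 1
Total DF = (38.8 / 7.68)^1 (full precision, rounded at the end) = 5.05

5.05


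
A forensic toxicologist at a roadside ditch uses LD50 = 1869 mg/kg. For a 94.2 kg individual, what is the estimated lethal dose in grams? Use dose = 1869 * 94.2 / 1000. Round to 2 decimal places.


Lethal dose calculation:
Lethal dose = LD50 * body_weight / 1000
= 1869 * 94.2 / 1000
= 176059.8 / 1000
= 176.06 g

176.06


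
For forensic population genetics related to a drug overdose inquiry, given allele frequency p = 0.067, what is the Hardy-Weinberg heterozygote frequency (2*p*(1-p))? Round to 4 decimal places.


Hardy-Weinberg heterozygote frequency:
q = 1 - p = 1 - 0.067 = 0.933
2pq = 2 * 0.067 * 0.933 = 0.1250

0.1250


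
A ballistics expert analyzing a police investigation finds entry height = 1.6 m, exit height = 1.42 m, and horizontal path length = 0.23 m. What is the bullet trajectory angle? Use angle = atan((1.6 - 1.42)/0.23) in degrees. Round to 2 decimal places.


Bullet trajectory angle:
Height difference = 1.6 - 1.42 = 0.18 m
angle = atan(0.18 / 0.23)
angle = atan(0.782609)
angle = 38.05 degrees

38.05


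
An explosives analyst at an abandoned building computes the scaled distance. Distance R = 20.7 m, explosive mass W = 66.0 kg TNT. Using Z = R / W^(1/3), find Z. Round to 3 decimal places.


Scaled distance calculation:
W^(1/3) = 66.0^(1/3) = 4.04124
Z = R / W^(1/3) = 20.7 / 4.04124
Z = 5.122 m/kg^(1/3)

5.122


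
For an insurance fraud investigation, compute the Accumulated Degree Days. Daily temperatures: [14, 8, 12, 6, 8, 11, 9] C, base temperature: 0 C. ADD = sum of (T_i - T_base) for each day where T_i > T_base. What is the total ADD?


Computing ADD day by day:
Day 1: max(0, 14 - 0) = 14
Day 2: max(0, 8 - 0) = 8
Day 3: max(0, 12 - 0) = 12
Day 4: max(0, 6 - 0) = 6
Day 5: max(0, 8 - 0) = 8
Day 6: max(0, 11 - 0) = 11
Day 7: max(0, 9 - 0) = 9
Total ADD = 68

68


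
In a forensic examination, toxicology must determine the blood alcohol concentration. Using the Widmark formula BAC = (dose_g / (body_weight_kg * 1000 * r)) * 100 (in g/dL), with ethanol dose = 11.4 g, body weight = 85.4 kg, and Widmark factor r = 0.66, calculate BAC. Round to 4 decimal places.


Applying the Widmark formula:
BAC = (dose_g / (body_wt * 1000 * r)) * 100
Denominator = 85.4 * 1000 * 0.66 = 56364
BAC = (11.4 / 56364) * 100
BAC = 0.0202 g/dL

0.0202


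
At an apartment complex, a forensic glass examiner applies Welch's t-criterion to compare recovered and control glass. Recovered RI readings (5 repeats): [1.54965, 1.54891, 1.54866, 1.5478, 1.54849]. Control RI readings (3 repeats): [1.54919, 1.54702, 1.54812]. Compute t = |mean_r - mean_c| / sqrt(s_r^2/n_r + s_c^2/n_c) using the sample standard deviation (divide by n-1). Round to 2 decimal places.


Welch's t-criterion for glass RI comparison:
Recovered mean = sum / n_r = 7.74351 / 5 = 1.548702
Control mean = sum / n_c = 4.64433 / 3 = 1.54811
Recovered sample variance s_r^2 = 4.5057e-07
Control sample variance s_c^2 = 1.1773e-06
Welch SE (unpooled) = sqrt(s_r^2/n_r + s_c^2/n_c) = sqrt(9.0114e-08 + 3.92433e-07) = sqrt(4.82547e-07) = 0.000694656
|mean_r - mean_c| = 0.000592
t = 0.000592 / 0.000694656 = 0.85

0.85


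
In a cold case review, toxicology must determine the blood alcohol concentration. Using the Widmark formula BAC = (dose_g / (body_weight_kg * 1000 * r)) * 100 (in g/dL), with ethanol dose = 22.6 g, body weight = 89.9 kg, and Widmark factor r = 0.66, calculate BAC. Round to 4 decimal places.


Applying the Widmark formula:
BAC = (dose_g / (body_wt * 1000 * r)) * 100
Denominator = 89.9 * 1000 * 0.66 = 59334
BAC = (22.6 / 59334) * 100
BAC = 0.0381 g/dL

0.0381


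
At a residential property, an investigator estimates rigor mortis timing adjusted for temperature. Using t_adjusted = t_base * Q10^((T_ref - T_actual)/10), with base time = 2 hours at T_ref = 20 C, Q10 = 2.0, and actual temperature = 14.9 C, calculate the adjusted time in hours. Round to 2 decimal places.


Rigor mortis time adjustment:
Exponent = (T_ref - T_actual) / 10 = (20 - 14.9) / 10 = 0.51
Q10 factor = 2.0^0.51 = 1.42405
t_adjusted = 2 * 1.42405 = 2.85 hours

2.85


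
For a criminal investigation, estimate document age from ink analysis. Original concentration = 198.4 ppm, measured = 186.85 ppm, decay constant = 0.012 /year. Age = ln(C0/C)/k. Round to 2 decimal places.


Document age estimation:
C0/C = 198.4 / 186.85 = 1.061814
ln(C0/C) = 0.059979
t = 0.059979 / 0.012 = 5.00 years

5.00


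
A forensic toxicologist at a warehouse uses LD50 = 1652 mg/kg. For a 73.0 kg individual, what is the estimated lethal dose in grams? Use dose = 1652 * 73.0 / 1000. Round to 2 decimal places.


Lethal dose calculation:
Lethal dose = LD50 * body_weight / 1000
= 1652 * 73.0 / 1000
= 120596 / 1000
= 120.60 g

120.60


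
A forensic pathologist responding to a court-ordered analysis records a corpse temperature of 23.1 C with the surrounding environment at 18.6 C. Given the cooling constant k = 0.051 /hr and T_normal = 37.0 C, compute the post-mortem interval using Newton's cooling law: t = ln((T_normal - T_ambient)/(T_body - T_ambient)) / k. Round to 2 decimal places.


Using Newton's law of cooling:
t = ln((T_normal - T_ambient) / (T_body - T_ambient)) / k
T_normal - T_ambient = 18.4
T_body - T_ambient = 4.5
Ratio = 4.088889
ln(ratio) = 1.408273
t = 1.408273 / 0.051 = 27.61 hours

27.61


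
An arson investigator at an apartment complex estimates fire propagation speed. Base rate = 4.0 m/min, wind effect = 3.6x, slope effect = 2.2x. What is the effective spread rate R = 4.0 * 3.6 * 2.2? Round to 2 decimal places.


Fire spread rate calculation:
R = R0 * wind_factor * slope_factor
= 4.0 * 3.6 * 2.2
= 14.4 * 2.2
= 31.68 m/min

31.68


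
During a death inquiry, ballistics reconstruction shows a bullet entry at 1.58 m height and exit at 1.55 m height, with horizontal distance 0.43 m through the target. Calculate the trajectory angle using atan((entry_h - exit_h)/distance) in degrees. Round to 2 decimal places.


Bullet trajectory angle:
Height difference = 1.58 - 1.55 = 0.03 m
angle = atan(0.03 / 0.43)
angle = atan(0.069767)
angle = 3.99 degrees

3.99


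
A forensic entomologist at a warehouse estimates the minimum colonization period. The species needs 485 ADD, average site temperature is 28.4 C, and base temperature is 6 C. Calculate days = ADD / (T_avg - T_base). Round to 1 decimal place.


Insect development time:
Effective temperature = avg_temp - T_base = 28.4 - 6 = 22.4 C
Days = ADD / effective_temp = 485 / 22.4 = 21.7 days

21.7


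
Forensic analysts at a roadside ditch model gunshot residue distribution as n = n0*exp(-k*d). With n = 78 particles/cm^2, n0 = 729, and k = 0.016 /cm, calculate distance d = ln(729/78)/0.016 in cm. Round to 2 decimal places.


GSR distance calculation:
n0/n = 729 / 78 = 9.346154
ln(n0/n) = 2.234965
d = 2.234965 / 0.016 = 139.69 cm

139.69


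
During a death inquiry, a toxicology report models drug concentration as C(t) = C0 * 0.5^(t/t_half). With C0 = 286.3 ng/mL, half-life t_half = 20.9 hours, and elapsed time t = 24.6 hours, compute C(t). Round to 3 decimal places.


Drug concentration decay:
Number of half-lives = t / t_half = 24.6 / 20.9 = 1.177033
Decay factor = 0.5^1.177033 = 0.4422601
C(t) = 286.3 * 0.4422601 = 126.619 ng/mL

126.619
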